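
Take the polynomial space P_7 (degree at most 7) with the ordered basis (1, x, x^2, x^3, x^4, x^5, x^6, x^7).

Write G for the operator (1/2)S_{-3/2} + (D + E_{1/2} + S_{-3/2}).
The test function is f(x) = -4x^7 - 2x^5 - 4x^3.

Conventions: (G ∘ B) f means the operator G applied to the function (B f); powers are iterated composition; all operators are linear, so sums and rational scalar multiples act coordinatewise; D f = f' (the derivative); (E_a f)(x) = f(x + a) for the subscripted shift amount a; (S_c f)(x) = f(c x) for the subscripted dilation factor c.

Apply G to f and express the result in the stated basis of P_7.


S_{-3/2} f = (2187/32)x^7 + (243/16)x^5 + (27/2)x^3
((1/2)S_{-3/2}) f = (2187/64)x^7 + (243/32)x^5 + (27/4)x^3
D f = -28x^6 - 10x^4 - 12x^2
E_{1/2} f = -4x^7 - 14x^6 - 23x^5 - (45/2)x^4 - (71/4)x^3 - (89/8)x^2 - (65/16)x - 19/32
S_{-3/2} f = (2187/32)x^7 + (243/16)x^5 + (27/2)x^3
(D + E_{1/2} + S_{-3/2}) f = (2059/32)x^7 - 42x^6 - (125/16)x^5 - (65/2)x^4 - (17/4)x^3 - (185/8)x^2 - (65/16)x - 19/32
((1/2)S_{-3/2} + (D + E_{1/2} + S_{-3/2})) f = (6305/64)x^7 - 42x^6 - (7/32)x^5 - (65/2)x^4 + (5/2)x^3 - (185/8)x^2 - (65/16)x - 19/32

the result is g(x) = (6305/64)x^7 - 42x^6 - (7/32)x^5 - (65/2)x^4 + (5/2)x^3 - (185/8)x^2 - (65/16)x - 19/32


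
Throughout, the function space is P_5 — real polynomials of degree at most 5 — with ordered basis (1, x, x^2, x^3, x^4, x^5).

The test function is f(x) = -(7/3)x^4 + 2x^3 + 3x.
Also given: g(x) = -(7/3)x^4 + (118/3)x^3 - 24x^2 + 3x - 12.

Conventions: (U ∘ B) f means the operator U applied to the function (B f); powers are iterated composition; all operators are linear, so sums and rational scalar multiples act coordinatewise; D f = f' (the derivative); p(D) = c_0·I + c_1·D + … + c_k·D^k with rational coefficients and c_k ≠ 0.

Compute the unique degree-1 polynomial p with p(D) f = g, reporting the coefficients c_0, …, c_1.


D^0 f = -(7/3)x^4 + 2x^3 + 3x
D^1 f = -(28/3)x^3 + 6x^2 + 3
matching coefficients of g against c_0 f + c_1 Df + … from the top degree down determines the c_i
solution: c_0 = 1, c_1 = -4

c_0 = 1, c_1 = -4


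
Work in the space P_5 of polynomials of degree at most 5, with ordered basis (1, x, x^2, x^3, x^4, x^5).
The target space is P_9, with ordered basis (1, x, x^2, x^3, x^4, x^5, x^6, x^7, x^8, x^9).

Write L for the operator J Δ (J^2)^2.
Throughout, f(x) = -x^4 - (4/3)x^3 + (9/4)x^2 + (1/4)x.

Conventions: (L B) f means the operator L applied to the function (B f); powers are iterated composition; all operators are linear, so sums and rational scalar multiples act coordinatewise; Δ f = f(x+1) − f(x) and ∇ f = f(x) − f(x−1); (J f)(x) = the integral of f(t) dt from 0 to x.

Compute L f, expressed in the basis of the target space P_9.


the image equals g(x) = -(1/1680)x^8 - (1/252)x^7 - (7/1440)x^6 + (1/720)x^5 + (41/2880)x^4 + (31/1440)x^3 + (323/20160)x^2 + (31/5040)x

J f = -(1/5)x^5 - (1/3)x^4 + (3/4)x^3 + (1/8)x^2
J J f = -(1/30)x^6 - (1/15)x^5 + (3/16)x^4 + (1/24)x^3
J J^2 f = -(1/210)x^7 - (1/90)x^6 + (3/80)x^5 + (1/96)x^4
J J J^2 f = -(1/1680)x^8 - (1/630)x^7 + (1/160)x^6 + (1/480)x^5
Δ (J^2)^2 f = -(1/210)x^7 - (1/36)x^6 - (7/240)x^5 + (1/144)x^4 + (41/720)x^3 + (31/480)x^2 + (323/10080)x + 31/5040
J Δ (J^2)^2 f = -(1/1680)x^8 - (1/252)x^7 - (7/1440)x^6 + (1/720)x^5 + (41/2880)x^4 + (31/1440)x^3 + (323/20160)x^2 + (31/5040)x


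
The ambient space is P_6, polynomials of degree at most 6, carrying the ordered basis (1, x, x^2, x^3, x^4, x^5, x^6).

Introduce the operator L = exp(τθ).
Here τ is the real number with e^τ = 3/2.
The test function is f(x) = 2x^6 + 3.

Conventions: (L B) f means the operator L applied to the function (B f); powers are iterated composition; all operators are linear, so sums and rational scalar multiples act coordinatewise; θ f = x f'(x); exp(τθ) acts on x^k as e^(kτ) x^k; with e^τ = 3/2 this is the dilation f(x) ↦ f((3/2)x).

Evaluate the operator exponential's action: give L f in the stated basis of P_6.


the image equals g(x) = (729/32)x^6 + 3

exp(τθ) x^k = e^(kτ) x^k; with e^τ = 3/2 this sends x^k to (3/2)^k x^k
x^6 ↦ 729/64 x^6
applying this coordinatewise to f: exp(τθ) f = (729/32)x^6 + 3


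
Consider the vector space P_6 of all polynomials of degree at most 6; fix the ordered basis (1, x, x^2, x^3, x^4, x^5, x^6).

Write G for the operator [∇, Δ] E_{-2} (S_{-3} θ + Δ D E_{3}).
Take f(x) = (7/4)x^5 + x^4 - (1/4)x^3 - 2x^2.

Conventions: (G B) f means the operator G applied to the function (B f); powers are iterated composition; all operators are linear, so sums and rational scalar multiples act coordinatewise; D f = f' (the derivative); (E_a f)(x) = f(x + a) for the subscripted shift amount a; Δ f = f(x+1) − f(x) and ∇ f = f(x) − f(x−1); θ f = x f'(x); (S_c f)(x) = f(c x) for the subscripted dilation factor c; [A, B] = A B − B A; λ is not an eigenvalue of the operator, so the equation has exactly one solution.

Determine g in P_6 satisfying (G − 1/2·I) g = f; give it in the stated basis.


write g with unknown coordinates in the stated basis and equate coefficients in (G − 1/2·I) g = f
solving from the highest basis element down gives g = -(7/2)x^5 - 2x^4 + (1/2)x^3 + 4x^2
check: G g = 0
so G g − 1/2·g = (7/4)x^5 + x^4 - (1/4)x^3 - 2x^2 = f ✓

the image equals g(x) = -(7/2)x^5 - 2x^4 + (1/2)x^3 + 4x^2


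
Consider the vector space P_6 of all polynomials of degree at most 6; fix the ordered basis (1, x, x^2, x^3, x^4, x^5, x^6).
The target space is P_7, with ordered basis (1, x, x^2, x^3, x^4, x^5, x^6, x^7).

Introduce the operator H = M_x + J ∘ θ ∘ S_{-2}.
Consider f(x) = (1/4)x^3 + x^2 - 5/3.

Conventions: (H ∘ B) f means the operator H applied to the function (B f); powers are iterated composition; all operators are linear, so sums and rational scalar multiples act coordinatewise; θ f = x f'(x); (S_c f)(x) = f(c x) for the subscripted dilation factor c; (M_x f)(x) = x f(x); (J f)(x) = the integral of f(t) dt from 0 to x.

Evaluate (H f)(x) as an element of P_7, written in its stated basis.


M_x f = (1/4)x^4 + x^3 - (5/3)x
S_{-2} f = -2x^3 + 4x^2 - 5/3
θ S_{-2} f = -6x^3 + 8x^2
J θ S_{-2} f = -(3/2)x^4 + (8/3)x^3
(M_x + J ∘ θ ∘ S_{-2}) f = -(5/4)x^4 + (11/3)x^3 - (5/3)x

g(x) = -(5/4)x^4 + (11/3)x^3 - (5/3)x


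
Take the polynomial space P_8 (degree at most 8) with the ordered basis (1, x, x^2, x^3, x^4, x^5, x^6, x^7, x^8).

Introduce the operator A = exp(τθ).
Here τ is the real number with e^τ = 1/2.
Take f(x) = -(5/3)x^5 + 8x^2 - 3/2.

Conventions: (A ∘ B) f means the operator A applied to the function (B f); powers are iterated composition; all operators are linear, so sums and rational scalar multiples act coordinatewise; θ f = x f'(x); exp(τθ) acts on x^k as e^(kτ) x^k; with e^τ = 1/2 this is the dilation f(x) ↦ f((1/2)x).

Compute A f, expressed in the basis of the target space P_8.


g(x) = -(5/96)x^5 + 2x^2 - 3/2

exp(τθ) x^k = e^(kτ) x^k; with e^τ = 1/2 this sends x^k to (1/2)^k x^k
x^2 ↦ 1/4 x^2
x^5 ↦ 1/32 x^5
applying this coordinatewise to f: exp(τθ) f = -(5/96)x^5 + 2x^2 - 3/2


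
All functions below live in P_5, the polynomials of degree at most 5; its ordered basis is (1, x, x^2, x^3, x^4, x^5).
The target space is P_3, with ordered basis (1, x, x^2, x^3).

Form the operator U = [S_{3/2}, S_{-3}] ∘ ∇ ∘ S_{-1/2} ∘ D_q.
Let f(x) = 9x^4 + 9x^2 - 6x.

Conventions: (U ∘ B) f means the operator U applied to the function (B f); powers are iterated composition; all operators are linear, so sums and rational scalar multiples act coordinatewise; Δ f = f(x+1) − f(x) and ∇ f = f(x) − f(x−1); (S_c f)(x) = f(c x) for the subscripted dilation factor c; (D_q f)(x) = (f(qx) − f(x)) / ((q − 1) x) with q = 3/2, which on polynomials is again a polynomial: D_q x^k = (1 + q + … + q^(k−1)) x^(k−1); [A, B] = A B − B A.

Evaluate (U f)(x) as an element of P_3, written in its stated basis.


the image equals g(x) = 0

D_q f = (585/8)x^3 + (45/2)x - 6
S_{-1/2} D_q f = -(585/64)x^3 - (45/4)x - 6
∇ S_{-1/2} D_q f = -(1755/64)x^2 + (1755/64)x - 1305/64
S_{-3} (∇ ∘ S_{-1/2} ∘ D_q) f = -(15795/64)x^2 - (5265/64)x - 1305/64
S_{3/2} S_{-3} (∇ ∘ S_{-1/2} ∘ D_q) f = -(142155/256)x^2 - (15795/128)x - 1305/64
S_{3/2} (∇ ∘ S_{-1/2} ∘ D_q) f = -(15795/256)x^2 + (5265/128)x - 1305/64
S_{-3} S_{3/2} (∇ ∘ S_{-1/2} ∘ D_q) f = -(142155/256)x^2 - (15795/128)x - 1305/64
[S_{3/2}, S_{-3}] (∇ ∘ S_{-1/2} ∘ D_q) f = 0


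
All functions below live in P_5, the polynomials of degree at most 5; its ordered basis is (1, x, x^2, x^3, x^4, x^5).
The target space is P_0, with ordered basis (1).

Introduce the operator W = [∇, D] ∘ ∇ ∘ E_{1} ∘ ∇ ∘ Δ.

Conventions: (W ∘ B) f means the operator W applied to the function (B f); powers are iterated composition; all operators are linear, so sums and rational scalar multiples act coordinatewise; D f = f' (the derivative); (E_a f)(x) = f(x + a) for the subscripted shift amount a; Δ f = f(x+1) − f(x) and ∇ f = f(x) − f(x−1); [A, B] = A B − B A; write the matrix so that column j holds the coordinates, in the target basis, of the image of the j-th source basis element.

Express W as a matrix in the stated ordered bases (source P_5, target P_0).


image of 1: 0
image of x: 0
image of x^2: 0
image of x^3: 0
image of x^4: 0
image of x^5: 0
each image's coordinates form column j of the matrix

the matrix is [[0, 0, 0, 0, 0, 0]] (rows listed top to bottom)


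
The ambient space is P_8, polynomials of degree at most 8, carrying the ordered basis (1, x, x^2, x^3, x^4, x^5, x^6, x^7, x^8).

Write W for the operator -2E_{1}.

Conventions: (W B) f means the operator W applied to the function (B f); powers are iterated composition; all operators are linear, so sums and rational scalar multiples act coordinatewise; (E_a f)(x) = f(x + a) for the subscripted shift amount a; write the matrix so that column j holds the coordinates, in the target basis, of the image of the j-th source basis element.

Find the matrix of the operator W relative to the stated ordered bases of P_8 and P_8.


the matrix is [[-2, -2, -2, -2, -2, -2, -2, -2, -2]; [0, -2, -4, -6, -8, -10, -12, -14, -16]; [0, 0, -2, -6, -12, -20, -30, -42, -56]; [0, 0, 0, -2, -8, -20, -40, -70, -112]; [0, 0, 0, 0, -2, -10, -30, -70, -140]; [0, 0, 0, 0, 0, -2, -12, -42, -112]; [0, 0, 0, 0, 0, 0, -2, -14, -56]; [0, 0, 0, 0, 0, 0, 0, -2, -16]; [0, 0, 0, 0, 0, 0, 0, 0, -2]] (rows listed top to bottom)

image of 1: -2
image of x: -2x - 2
image of x^2: -2x^2 - 4x - 2
image of x^3: -2x^3 - 6x^2 - 6x - 2
image of x^4: -2x^4 - 8x^3 - 12x^2 - 8x - 2
image of x^5: -2x^5 - 10x^4 - 20x^3 - 20x^2 - 10x - 2
image of x^6: -2x^6 - 12x^5 - 30x^4 - 40x^3 - 30x^2 - 12x - 2
image of x^7: -2x^7 - 14x^6 - 42x^5 - 70x^4 - 70x^3 - 42x^2 - 14x - 2
image of x^8: -2x^8 - 16x^7 - 56x^6 - 112x^5 - 140x^4 - 112x^3 - 56x^2 - 16x - 2
each image's coordinates form column j of the matrix


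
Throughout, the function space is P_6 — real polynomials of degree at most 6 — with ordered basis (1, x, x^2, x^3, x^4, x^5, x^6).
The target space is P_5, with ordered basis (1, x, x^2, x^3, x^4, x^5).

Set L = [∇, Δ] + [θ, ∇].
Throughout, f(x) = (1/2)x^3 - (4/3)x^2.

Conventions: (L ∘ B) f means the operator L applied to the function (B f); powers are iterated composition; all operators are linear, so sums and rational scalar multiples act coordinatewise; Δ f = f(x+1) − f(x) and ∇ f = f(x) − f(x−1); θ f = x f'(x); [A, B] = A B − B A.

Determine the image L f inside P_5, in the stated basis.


Δ f = (3/2)x^2 - (7/6)x - 5/6
∇ Δ f = 3x - 8/3
∇ f = (3/2)x^2 - (25/6)x + 11/6
Δ ∇ f = 3x - 8/3
[∇, Δ] f = 0
∇ f = (3/2)x^2 - (25/6)x + 11/6
θ ∇ f = 3x^2 - (25/6)x
θ f = (3/2)x^3 - (8/3)x^2
∇ θ f = (9/2)x^2 - (59/6)x + 25/6
[θ, ∇] f = -(3/2)x^2 + (17/3)x - 25/6
([∇, Δ] + [θ, ∇]) f = -(3/2)x^2 + (17/3)x - 25/6

g(x) = -(3/2)x^2 + (17/3)x - 25/6


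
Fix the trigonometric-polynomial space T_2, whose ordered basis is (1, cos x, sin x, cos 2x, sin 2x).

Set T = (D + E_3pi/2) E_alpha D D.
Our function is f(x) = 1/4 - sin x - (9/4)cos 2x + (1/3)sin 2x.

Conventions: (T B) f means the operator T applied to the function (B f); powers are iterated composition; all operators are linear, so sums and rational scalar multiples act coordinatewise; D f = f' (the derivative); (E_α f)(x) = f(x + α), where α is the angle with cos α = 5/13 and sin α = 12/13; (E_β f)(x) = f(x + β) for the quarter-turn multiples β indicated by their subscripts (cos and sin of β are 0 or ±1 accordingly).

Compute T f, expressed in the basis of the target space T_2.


the result is g(x) = -(1835/507)cos 2x + (10150/507)sin 2x

D f = -cos x + (2/3)cos 2x + (9/2)sin 2x
D D f = sin x + 9cos 2x - (4/3)sin 2x
E_alpha (D D) f = (12/13)cos x + (5/13)sin x - (1231/169)cos 2x - (2764/507)sin 2x
D E_alpha (D D) f = (5/13)cos x - (12/13)sin x - (5528/507)cos 2x + (2462/169)sin 2x
E_3pi/2 E_alpha (D D) f = -(5/13)cos x + (12/13)sin x + (1231/169)cos 2x + (2764/507)sin 2x
(D + E_3pi/2) E_alpha (D D) f = -(1835/507)cos 2x + (10150/507)sin 2x


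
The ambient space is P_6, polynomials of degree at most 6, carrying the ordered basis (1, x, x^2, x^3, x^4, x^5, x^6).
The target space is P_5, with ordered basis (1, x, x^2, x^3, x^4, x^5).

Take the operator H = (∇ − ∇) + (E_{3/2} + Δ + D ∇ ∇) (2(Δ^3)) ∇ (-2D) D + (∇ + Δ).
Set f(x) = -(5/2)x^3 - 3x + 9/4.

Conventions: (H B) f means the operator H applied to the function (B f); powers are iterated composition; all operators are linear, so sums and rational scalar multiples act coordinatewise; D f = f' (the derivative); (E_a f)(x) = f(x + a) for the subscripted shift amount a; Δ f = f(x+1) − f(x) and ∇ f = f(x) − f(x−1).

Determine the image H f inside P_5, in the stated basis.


∇ f = -(15/2)x^2 + (15/2)x - 11/2
∇ f = -(15/2)x^2 + (15/2)x - 11/2
(-∇) f = (15/2)x^2 - (15/2)x + 11/2
(∇ − ∇) f = 0
D f = -(15/2)x^2 - 3
D D f = -15x
(-2D) D f = 30x
∇ (-2D) D f = 30
Δ (∇ (-2D) D) f = 0
Δ Δ (∇ (-2D) D) f = 0
Δ Δ Δ (∇ (-2D) D) f = 0
(2(Δ^3)) (∇ (-2D) D) f = 0
E_{3/2} (2(Δ^3)) (∇ (-2D) D) f = 0
Δ (2(Δ^3)) (∇ (-2D) D) f = 0
∇ (2(Δ^3)) (∇ (-2D) D) f = 0
∇ ∇ (2(Δ^3)) (∇ (-2D) D) f = 0
D ∇ ∇ (2(Δ^3)) (∇ (-2D) D) f = 0
(E_{3/2} + Δ + D ∇ ∇) (2(Δ^3)) (∇ (-2D) D) f = 0
∇ f = -(15/2)x^2 + (15/2)x - 11/2
Δ f = -(15/2)x^2 - (15/2)x - 11/2
(∇ + Δ) f = -15x^2 - 11
((∇ − ∇) + (E_{3/2} + Δ + D ∇ ∇) (2(Δ^3)) ∇ (-2D) D + (∇ + Δ)) f = -15x^2 - 11

g(x) = -15x^2 - 11


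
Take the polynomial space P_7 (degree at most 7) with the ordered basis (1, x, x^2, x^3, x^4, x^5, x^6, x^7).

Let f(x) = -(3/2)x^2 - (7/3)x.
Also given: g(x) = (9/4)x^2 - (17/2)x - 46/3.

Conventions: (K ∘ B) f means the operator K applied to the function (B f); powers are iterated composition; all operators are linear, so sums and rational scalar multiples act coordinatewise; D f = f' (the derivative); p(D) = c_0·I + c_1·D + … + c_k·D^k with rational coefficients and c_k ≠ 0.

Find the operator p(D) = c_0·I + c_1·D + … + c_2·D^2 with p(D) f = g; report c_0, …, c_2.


c_0 = -3/2, c_1 = 4, c_2 = 2

D^0 f = -(3/2)x^2 - (7/3)x
D^1 f = -3x - 7/3
D^2 f = -3
matching coefficients of g against c_0 f + c_1 Df + … from the top degree down determines the c_i
solution: c_0 = -3/2, c_1 = 4, c_2 = 2


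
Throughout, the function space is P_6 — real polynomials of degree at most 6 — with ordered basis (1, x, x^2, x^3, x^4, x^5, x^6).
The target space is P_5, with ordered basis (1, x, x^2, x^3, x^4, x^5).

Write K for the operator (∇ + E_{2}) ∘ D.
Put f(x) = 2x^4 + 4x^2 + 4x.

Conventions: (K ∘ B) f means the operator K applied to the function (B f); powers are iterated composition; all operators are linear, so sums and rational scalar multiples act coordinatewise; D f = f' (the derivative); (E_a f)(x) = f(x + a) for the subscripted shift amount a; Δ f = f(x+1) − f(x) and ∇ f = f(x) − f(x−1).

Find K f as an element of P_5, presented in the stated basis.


g(x) = 8x^3 + 72x^2 + 80x + 100

D f = 8x^3 + 8x + 4
∇ D f = 24x^2 - 24x + 16
E_{2} D f = 8x^3 + 48x^2 + 104x + 84
(∇ + E_{2}) D f = 8x^3 + 72x^2 + 80x + 100


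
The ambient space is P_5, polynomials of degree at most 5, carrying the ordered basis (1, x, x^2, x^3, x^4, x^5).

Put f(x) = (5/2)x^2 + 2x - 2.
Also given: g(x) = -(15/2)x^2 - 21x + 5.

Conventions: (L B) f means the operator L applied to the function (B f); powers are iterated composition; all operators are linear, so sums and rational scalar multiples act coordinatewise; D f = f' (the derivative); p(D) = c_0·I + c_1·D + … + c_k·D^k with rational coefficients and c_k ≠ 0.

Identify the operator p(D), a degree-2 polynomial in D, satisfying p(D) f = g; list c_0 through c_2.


c_0 = -3, c_1 = -3, c_2 = 1

D^0 f = (5/2)x^2 + 2x - 2
D^1 f = 5x + 2
D^2 f = 5
matching coefficients of g against c_0 f + c_1 Df + … from the top degree down determines the c_i
solution: c_0 = -3, c_1 = -3, c_2 = 1


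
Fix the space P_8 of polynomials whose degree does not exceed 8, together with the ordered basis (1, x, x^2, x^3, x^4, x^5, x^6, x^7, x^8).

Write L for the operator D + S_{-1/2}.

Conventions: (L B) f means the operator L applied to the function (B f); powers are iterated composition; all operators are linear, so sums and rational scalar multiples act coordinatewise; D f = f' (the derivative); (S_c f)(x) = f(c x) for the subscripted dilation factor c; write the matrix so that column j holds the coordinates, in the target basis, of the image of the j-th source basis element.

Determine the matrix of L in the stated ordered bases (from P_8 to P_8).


the matrix is [[1, 1, 0, 0, 0, 0, 0, 0, 0]; [0, -1/2, 2, 0, 0, 0, 0, 0, 0]; [0, 0, 1/4, 3, 0, 0, 0, 0, 0]; [0, 0, 0, -1/8, 4, 0, 0, 0, 0]; [0, 0, 0, 0, 1/16, 5, 0, 0, 0]; [0, 0, 0, 0, 0, -1/32, 6, 0, 0]; [0, 0, 0, 0, 0, 0, 1/64, 7, 0]; [0, 0, 0, 0, 0, 0, 0, -1/128, 8]; [0, 0, 0, 0, 0, 0, 0, 0, 1/256]] (rows listed top to bottom)

image of 1: 1
image of x: -(1/2)x + 1
image of x^2: (1/4)x^2 + 2x
image of x^3: -(1/8)x^3 + 3x^2
image of x^4: (1/16)x^4 + 4x^3
image of x^5: -(1/32)x^5 + 5x^4
image of x^6: (1/64)x^6 + 6x^5
image of x^7: -(1/128)x^7 + 7x^6
image of x^8: (1/256)x^8 + 8x^7
each image's coordinates form column j of the matrix


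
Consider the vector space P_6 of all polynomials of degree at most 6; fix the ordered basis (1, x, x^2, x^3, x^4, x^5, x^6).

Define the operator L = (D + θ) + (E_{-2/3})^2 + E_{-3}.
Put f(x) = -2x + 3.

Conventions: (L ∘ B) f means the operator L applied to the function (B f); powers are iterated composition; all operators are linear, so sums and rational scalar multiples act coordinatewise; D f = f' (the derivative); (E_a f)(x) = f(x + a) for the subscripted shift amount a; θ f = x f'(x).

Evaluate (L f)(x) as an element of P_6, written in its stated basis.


D f = -2
θ f = -2x
(D + θ) f = -2x - 2
E_{-2/3} f = -2x + 13/3
E_{-2/3} E_{-2/3} f = -2x + 17/3
E_{-3} f = -2x + 9
((D + θ) + (E_{-2/3})^2 + E_{-3}) f = -6x + 38/3

the result is g(x) = -6x + 38/3


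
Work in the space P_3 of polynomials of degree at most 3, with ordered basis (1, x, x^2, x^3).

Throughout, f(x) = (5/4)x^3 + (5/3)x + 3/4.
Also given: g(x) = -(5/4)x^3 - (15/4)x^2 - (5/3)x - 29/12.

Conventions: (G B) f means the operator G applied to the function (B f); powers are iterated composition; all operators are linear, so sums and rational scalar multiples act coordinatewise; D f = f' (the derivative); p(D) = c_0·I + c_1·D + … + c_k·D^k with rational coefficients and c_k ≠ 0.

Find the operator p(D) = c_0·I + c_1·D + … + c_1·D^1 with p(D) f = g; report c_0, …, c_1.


D^0 f = (5/4)x^3 + (5/3)x + 3/4
D^1 f = (15/4)x^2 + 5/3
matching coefficients of g against c_0 f + c_1 Df + … from the top degree down determines the c_i
solution: c_0 = -1, c_1 = -1

c_0 = -1, c_1 = -1


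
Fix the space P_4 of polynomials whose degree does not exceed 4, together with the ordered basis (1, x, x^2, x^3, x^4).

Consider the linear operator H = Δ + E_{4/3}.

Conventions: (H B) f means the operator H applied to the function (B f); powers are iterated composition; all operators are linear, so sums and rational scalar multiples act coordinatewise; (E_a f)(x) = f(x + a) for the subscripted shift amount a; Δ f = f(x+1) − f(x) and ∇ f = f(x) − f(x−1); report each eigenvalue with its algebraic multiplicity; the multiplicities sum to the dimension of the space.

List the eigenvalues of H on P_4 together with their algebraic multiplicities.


image of 1: 1
image of x: x + 7/3
image of x^2: x^2 + (14/3)x + 25/9
image of x^3: x^3 + 7x^2 + (25/3)x + 91/27
image of x^4: x^4 + (28/3)x^3 + (50/3)x^2 + (364/27)x + 337/81
the matrix is upper triangular; its diagonal is (1, 1, 1, 1, 1)
for a triangular matrix the eigenvalues are the diagonal entries, with algebraic multiplicity their repetition count

λ = 1 (multiplicity 5)


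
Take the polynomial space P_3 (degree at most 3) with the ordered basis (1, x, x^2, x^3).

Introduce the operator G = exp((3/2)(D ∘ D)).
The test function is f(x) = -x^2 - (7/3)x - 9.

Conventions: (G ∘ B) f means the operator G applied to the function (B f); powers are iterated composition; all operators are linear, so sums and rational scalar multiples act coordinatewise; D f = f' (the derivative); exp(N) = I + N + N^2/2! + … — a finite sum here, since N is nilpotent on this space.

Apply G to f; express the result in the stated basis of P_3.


the image equals g(x) = -x^2 - (7/3)x - 12

order-1 term: -3
the series for exp((3/2)(D ∘ D)) f terminates at order 1
exp((3/2)(D ∘ D)) f = -x^2 - (7/3)x - 12


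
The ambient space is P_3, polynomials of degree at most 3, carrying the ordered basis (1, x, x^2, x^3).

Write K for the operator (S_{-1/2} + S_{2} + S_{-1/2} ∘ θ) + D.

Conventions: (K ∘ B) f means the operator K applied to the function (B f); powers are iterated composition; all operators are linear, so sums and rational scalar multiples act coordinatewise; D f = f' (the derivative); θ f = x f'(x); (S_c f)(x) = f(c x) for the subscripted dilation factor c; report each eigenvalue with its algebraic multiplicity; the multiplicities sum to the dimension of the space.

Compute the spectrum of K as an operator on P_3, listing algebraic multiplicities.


image of 1: 2
image of x: x + 1
image of x^2: (19/4)x^2 + 2x
image of x^3: (15/2)x^3 + 3x^2
the matrix is upper triangular; its diagonal is (2, 1, 19/4, 15/2)
for a triangular matrix the eigenvalues are the diagonal entries, with algebraic multiplicity their repetition count

λ = 1 (multiplicity 1), λ = 2 (multiplicity 1), λ = 19/4 (multiplicity 1), λ = 15/2 (multiplicity 1)


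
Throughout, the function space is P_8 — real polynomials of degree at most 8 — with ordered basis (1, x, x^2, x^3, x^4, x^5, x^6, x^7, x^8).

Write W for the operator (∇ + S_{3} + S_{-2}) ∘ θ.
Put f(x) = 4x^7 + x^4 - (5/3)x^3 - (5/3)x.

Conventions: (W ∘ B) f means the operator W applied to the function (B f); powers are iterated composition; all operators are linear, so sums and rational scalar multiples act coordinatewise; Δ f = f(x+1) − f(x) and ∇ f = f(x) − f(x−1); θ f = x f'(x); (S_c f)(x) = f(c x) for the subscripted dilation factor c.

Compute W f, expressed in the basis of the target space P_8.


θ f = 28x^7 + 4x^4 - 5x^3 - (5/3)x
∇ θ f = 196x^6 - 588x^5 + 980x^4 - 964x^3 + 549x^2 - 165x + 52/3
S_{3} θ f = 61236x^7 + 324x^4 - 135x^3 - 5x
S_{-2} θ f = -3584x^7 + 64x^4 + 40x^3 + (10/3)x
(∇ + S_{3} + S_{-2}) θ f = 57652x^7 + 196x^6 - 588x^5 + 1368x^4 - 1059x^3 + 549x^2 - (500/3)x + 52/3

the image equals g(x) = 57652x^7 + 196x^6 - 588x^5 + 1368x^4 - 1059x^3 + 549x^2 - (500/3)x + 52/3


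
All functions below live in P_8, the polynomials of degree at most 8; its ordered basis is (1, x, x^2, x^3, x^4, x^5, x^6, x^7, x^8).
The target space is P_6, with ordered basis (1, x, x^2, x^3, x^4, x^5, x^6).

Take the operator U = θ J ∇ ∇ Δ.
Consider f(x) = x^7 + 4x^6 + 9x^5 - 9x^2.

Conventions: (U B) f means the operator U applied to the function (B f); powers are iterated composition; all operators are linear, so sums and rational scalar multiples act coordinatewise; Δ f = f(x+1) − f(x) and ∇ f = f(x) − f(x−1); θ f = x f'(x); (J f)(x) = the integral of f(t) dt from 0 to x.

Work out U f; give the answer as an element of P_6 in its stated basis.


Δ f = 7x^6 + 45x^5 + 140x^4 + 205x^3 + 171x^2 + 58x + 5
∇ Δ f = 42x^5 + 120x^4 + 250x^3 + 120x^2 + 104x - 10
∇ (∇ Δ) f = 210x^4 + 60x^3 + 450x^2 - 240x + 156
J ∇ (∇ Δ) f = 42x^5 + 15x^4 + 150x^3 - 120x^2 + 156x
θ J ∇ (∇ Δ) f = 210x^5 + 60x^4 + 450x^3 - 240x^2 + 156x

g(x) = 210x^5 + 60x^4 + 450x^3 - 240x^2 + 156x


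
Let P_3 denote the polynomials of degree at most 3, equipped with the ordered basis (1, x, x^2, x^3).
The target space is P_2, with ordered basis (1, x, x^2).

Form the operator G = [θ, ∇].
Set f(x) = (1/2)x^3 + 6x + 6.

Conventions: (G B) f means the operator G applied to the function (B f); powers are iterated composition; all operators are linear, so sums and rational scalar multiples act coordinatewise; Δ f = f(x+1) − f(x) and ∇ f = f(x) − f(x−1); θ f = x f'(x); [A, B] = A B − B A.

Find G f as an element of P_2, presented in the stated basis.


the image equals g(x) = -(3/2)x^2 + 3x - 15/2

∇ f = (3/2)x^2 - (3/2)x + 13/2
θ ∇ f = 3x^2 - (3/2)x
θ f = (3/2)x^3 + 6x
∇ θ f = (9/2)x^2 - (9/2)x + 15/2
[θ, ∇] f = -(3/2)x^2 + 3x - 15/2


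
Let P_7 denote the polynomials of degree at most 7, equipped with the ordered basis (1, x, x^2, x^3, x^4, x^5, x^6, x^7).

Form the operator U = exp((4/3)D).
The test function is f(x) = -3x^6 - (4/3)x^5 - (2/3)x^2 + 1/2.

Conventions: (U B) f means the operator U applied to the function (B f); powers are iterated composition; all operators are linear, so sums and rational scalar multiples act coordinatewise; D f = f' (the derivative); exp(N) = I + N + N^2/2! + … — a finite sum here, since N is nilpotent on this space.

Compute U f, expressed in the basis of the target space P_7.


g(x) = -3x^6 - (76/3)x^5 - (800/9)x^4 - (4480/27)x^3 - (14134/81)x^2 - (23984/243)x - 33767/1458

order-1 term: -24x^5 - (80/9)x^4 - (16/9)x
order-2 term: -80x^4 - (640/27)x^3 - 32/27
order-3 term: -(1280/9)x^3 - (2560/81)x^2
order-4 term: -(1280/9)x^2 - (5120/243)x
order-5 term: -(2048/27)x - 4096/729
order-6 term: -4096/243
the series for exp((4/3)D) f terminates at order 6
exp((4/3)D) f = -3x^6 - (76/3)x^5 - (800/9)x^4 - (4480/27)x^3 - (14134/81)x^2 - (23984/243)x - 33767/1458


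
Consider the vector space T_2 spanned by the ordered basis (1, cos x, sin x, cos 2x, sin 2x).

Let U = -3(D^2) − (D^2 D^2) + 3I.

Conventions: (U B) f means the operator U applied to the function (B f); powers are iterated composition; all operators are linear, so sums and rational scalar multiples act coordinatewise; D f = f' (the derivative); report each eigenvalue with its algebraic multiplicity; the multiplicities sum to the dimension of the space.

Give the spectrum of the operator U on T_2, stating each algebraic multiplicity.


λ = -1 (multiplicity 2), λ = 3 (multiplicity 1), λ = 5 (multiplicity 2)

image of 1: 3
image of cos x: 5cos x
image of sin x: 5sin x
image of cos 2x: -cos 2x
image of sin 2x: -sin 2x
the matrix is diagonal; its diagonal is (3, 5, 5, -1, -1)
for a triangular matrix the eigenvalues are the diagonal entries, with algebraic multiplicity their repetition count


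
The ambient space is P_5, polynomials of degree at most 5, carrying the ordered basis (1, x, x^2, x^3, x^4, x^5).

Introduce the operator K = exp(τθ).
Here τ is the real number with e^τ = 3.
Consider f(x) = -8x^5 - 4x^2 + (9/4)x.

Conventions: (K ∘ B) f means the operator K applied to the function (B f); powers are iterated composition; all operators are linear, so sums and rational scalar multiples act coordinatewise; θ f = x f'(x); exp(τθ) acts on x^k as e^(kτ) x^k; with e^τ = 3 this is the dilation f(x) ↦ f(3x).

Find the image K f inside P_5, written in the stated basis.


g(x) = -1944x^5 - 36x^2 + (27/4)x

exp(τθ) x^k = e^(kτ) x^k; with e^τ = 3 this sends x^k to 3^k x^k
x ↦ 3 x
x^2 ↦ 9 x^2
x^5 ↦ 243 x^5
applying this coordinatewise to f: exp(τθ) f = -1944x^5 - 36x^2 + (27/4)x


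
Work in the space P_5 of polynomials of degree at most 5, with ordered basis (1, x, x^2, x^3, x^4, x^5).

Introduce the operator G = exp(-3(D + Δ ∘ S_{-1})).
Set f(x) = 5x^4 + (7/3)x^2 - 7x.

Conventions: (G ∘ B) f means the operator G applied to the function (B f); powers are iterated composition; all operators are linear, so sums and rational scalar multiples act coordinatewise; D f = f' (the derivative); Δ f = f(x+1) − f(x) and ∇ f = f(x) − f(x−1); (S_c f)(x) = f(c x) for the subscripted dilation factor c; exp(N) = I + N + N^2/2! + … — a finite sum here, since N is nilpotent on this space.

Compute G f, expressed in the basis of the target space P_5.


the image equals g(x) = 5x^4 - 120x^3 - (263/3)x^2 - 95x - 67

order-1 term: -120x^3 - 90x^2 - 88x - 22
order-2 term: -45
the series for exp(-3(D + Δ ∘ S_{-1})) f terminates at order 2
exp(-3(D + Δ ∘ S_{-1})) f = 5x^4 - 120x^3 - (263/3)x^2 - 95x - 67


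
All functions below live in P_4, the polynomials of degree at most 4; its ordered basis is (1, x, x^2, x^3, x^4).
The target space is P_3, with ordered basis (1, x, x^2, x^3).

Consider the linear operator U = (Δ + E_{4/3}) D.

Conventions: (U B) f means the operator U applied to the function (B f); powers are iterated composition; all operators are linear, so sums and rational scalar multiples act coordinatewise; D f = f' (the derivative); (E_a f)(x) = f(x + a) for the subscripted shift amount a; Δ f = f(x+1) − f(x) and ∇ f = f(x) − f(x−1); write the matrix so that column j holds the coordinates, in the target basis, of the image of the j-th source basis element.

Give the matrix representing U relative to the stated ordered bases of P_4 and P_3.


image of 1: 0
image of x: 1
image of x^2: 2x + 14/3
image of x^3: 3x^2 + 14x + 25/3
image of x^4: 4x^3 + 28x^2 + (100/3)x + 364/27
each image's coordinates form column j of the matrix

the matrix is [[0, 1, 14/3, 25/3, 364/27]; [0, 0, 2, 14, 100/3]; [0, 0, 0, 3, 28]; [0, 0, 0, 0, 4]] (rows listed top to bottom)


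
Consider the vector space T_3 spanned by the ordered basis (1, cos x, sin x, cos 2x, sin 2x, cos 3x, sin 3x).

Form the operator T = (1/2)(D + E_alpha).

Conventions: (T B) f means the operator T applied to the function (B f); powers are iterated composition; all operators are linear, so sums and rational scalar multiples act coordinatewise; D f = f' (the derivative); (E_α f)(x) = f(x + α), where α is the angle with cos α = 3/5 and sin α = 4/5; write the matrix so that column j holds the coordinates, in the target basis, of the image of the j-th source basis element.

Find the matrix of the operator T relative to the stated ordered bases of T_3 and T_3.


image of 1: 1/2
image of cos x: (3/10)cos x - (9/10)sin x
image of sin x: (9/10)cos x + (3/10)sin x
image of cos 2x: -(7/50)cos 2x - (37/25)sin 2x
image of sin 2x: (37/25)cos 2x - (7/50)sin 2x
image of cos 3x: -(117/250)cos 3x - (419/250)sin 3x
image of sin 3x: (419/250)cos 3x - (117/250)sin 3x
each image's coordinates form column j of the matrix

the matrix is [[1/2, 0, 0, 0, 0, 0, 0]; [0, 3/10, 9/10, 0, 0, 0, 0]; [0, -9/10, 3/10, 0, 0, 0, 0]; [0, 0, 0, -7/50, 37/25, 0, 0]; [0, 0, 0, -37/25, -7/50, 0, 0]; [0, 0, 0, 0, 0, -117/250, 419/250]; [0, 0, 0, 0, 0, -419/250, -117/250]] (rows listed top to bottom)


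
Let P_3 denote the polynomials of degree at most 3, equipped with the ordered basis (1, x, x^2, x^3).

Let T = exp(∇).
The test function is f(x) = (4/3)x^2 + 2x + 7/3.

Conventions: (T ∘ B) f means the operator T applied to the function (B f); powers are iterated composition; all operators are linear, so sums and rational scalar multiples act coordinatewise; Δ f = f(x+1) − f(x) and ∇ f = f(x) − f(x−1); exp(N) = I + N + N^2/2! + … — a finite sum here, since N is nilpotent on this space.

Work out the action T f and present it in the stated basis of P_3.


the image equals g(x) = (4/3)x^2 + (14/3)x + 13/3

order-1 term: (8/3)x + 2/3
order-2 term: 4/3
the series for exp(∇) f terminates at order 2
exp(∇) f = (4/3)x^2 + (14/3)x + 13/3


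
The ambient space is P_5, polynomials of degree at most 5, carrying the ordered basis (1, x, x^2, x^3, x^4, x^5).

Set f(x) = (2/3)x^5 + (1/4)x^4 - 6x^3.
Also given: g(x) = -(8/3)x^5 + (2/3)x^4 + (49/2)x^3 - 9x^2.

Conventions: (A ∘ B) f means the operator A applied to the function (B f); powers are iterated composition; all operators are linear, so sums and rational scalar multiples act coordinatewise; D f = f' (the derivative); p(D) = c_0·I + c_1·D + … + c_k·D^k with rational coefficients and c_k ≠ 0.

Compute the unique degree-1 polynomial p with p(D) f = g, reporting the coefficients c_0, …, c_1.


p(D) = -4·I + (1/2)·D, i.e. c_0 = -4, c_1 = 1/2

D^0 f = (2/3)x^5 + (1/4)x^4 - 6x^3
D^1 f = (10/3)x^4 + x^3 - 18x^2
matching coefficients of g against c_0 f + c_1 Df + … from the top degree down determines the c_i
solution: c_0 = -4, c_1 = 1/2


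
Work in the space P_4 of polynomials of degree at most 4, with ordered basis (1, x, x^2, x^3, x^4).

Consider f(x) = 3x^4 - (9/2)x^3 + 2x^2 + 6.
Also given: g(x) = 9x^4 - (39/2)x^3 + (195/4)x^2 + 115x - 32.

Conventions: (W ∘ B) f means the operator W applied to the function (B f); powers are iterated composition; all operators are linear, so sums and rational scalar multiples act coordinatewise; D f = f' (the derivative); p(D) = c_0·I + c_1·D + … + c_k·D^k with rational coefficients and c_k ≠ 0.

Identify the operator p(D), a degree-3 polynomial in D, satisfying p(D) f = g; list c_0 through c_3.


c_0 = 3, c_1 = -1/2, c_2 = 1, c_3 = 2

D^0 f = 3x^4 - (9/2)x^3 + 2x^2 + 6
D^1 f = 12x^3 - (27/2)x^2 + 4x
D^2 f = 36x^2 - 27x + 4
D^3 f = 72x - 27
matching coefficients of g against c_0 f + c_1 Df + … from the top degree down determines the c_i
solution: c_0 = 3, c_1 = -1/2, c_2 = 1, c_3 = 2


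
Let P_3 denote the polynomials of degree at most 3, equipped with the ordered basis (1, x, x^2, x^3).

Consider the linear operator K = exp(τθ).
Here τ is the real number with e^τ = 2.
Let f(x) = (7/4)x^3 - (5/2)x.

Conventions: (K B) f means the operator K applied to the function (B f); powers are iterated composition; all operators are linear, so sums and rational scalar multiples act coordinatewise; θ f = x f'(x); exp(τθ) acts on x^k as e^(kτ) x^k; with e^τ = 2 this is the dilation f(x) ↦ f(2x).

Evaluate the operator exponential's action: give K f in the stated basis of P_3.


exp(τθ) x^k = e^(kτ) x^k; with e^τ = 2 this sends x^k to 2^k x^k
x ↦ 2 x
x^3 ↦ 8 x^3
applying this coordinatewise to f: exp(τθ) f = 14x^3 - 5x

g(x) = 14x^3 - 5x


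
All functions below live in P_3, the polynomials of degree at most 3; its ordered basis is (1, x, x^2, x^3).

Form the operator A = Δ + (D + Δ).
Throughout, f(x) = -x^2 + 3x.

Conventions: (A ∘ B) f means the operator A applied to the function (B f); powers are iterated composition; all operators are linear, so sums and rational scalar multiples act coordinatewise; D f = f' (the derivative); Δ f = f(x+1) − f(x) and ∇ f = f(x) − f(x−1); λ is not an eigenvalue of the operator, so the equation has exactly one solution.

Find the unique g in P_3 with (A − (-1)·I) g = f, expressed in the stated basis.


write g with unknown coordinates in the stated basis and equate coefficients in (A − (-1)·I) g = f
solving from the highest basis element down gives g = -x^2 + 9x - 25
check: A g = -6x + 25
so A g − (-1)·g = -x^2 + 3x = f ✓

g(x) = -x^2 + 9x - 25


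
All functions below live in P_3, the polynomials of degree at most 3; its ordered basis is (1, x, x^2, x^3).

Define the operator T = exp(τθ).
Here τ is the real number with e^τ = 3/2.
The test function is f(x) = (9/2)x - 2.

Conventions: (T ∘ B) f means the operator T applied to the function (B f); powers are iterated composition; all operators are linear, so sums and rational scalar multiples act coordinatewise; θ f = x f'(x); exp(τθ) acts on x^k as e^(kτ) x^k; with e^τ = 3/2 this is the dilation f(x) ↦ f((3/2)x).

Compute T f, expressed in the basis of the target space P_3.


the image equals g(x) = (27/4)x - 2

exp(τθ) x^k = e^(kτ) x^k; with e^τ = 3/2 this sends x^k to (3/2)^k x^k
x ↦ 3/2 x
applying this coordinatewise to f: exp(τθ) f = (27/4)x - 2


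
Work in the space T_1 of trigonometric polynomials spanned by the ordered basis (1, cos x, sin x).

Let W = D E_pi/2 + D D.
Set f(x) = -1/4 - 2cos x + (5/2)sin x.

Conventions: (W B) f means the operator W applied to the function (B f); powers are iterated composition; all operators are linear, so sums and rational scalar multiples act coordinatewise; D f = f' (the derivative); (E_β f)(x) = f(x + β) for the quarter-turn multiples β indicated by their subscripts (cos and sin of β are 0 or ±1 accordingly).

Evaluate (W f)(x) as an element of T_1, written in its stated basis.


the image equals g(x) = 4cos x - 5sin x

E_pi/2 f = -1/4 + (5/2)cos x + 2sin x
D E_pi/2 f = 2cos x - (5/2)sin x
D f = (5/2)cos x + 2sin x
D D f = 2cos x - (5/2)sin x
(D E_pi/2 + D D) f = 4cos x - 5sin x


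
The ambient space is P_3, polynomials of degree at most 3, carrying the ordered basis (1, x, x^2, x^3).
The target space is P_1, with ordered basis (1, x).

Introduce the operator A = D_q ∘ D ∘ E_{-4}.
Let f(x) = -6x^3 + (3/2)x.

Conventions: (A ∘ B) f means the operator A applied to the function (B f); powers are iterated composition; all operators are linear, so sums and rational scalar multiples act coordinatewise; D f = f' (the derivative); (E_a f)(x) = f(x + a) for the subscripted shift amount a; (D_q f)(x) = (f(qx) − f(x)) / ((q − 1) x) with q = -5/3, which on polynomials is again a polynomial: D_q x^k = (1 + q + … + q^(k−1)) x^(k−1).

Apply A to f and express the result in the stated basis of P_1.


E_{-4} f = -6x^3 + 72x^2 - (573/2)x + 378
D E_{-4} f = -18x^2 + 144x - 573/2
D_q D E_{-4} f = 12x + 144

the result is g(x) = 12x + 144


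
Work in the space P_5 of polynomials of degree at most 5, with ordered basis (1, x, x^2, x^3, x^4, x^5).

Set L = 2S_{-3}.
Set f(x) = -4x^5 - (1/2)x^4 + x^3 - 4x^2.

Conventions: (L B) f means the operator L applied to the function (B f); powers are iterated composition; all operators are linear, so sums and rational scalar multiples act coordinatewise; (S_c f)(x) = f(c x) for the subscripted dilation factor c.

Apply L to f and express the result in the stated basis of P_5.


the result is g(x) = 1944x^5 - 81x^4 - 54x^3 - 72x^2

S_{-3} f = 972x^5 - (81/2)x^4 - 27x^3 - 36x^2
(2S_{-3}) f = 1944x^5 - 81x^4 - 54x^3 - 72x^2


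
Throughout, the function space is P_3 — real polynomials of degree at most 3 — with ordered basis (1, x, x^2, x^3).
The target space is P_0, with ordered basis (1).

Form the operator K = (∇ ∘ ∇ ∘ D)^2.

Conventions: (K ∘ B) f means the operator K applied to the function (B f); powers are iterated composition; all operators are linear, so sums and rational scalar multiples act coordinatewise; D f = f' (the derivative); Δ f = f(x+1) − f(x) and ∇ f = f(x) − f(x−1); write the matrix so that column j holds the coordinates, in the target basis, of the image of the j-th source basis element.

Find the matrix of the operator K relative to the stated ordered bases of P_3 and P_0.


the matrix is [[0, 0, 0, 0]] (rows listed top to bottom)

image of 1: 0
image of x: 0
image of x^2: 0
image of x^3: 0
each image's coordinates form column j of the matrix


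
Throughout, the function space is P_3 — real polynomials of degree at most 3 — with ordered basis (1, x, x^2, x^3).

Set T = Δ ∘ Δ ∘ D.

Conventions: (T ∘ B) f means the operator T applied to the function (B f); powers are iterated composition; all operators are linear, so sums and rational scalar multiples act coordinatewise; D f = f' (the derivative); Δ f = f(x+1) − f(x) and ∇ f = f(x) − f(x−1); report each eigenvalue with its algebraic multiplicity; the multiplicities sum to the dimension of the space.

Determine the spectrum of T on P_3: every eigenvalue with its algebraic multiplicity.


image of 1: 0
image of x: 0
image of x^2: 0
image of x^3: 6
the matrix is upper triangular; its diagonal is (0, 0, 0, 0)
for a triangular matrix the eigenvalues are the diagonal entries, with algebraic multiplicity their repetition count

λ = 0 (multiplicity 4)
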